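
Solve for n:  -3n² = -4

n = -1.1547 or n = 1.1547

Rearrange to standard form: -3n² + 4 = 0.
Discriminant: (0)² − 4·(-3)·4 = 48.
Quadratic formula: n = (0 ± √48) / (-6).
So n = -2·√(3)/3 ≈ -1.1547 or n = 2·√(3)/3 ≈ 1.1547.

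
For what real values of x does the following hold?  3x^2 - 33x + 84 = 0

x = 4 or x = 7

Factor: 3(x - 4)(x - 7) = 0.
So x = 4 or x = 7.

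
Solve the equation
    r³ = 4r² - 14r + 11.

r = 1

Rearrange: r³ - 4r² + 14r - 11 = 0.
Possible rational roots are divisors of -11. Testing r = 1 gives 0, so (r - 1) is a factor.
Divide: r³ - 4r² + 14r - 11 = (r - 1)(r² - 3r + 11).
The quadratic r² - 3r + 11 has discriminant -35 < 0, so no further real roots.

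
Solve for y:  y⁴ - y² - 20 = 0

Let u = y². The equation becomes u² - u - 20 = 0.
Factor: (u + 4)(u - 5) = 0, so u = -4 or u = 5.
y² = -4 < 0 has no real solution.
y² = 5 gives y = ±√(5) ≈ ±2.2361.

y = -2.2361 or y = 2.2361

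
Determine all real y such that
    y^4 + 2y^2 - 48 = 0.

Let u = y^2. The equation becomes u^2 + 2u - 48 = 0.
Factor: (u - 6)(u + 8) = 0, so u = 6 or u = -8.
y^2 = 6 gives y = +/-sqrt(6) ~= +/-2.4495.
y^2 = -8 < 0 has no real solution.

y = -2.4495 or y = 2.4495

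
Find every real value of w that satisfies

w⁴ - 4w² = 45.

w = -3 or w = 3

Let u = w². The equation becomes u² - 4u - 45 = 0.
Factor: (u + 5)(u - 9) = 0, so u = -5 or u = 9.
w² = -5 < 0 has no real solution.
w² = 9 gives w = ±3.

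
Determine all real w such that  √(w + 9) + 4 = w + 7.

w = 0

Isolate the radical: √(w + 9) = w + 3.
Square both sides: w + 9 = (w + 3)².
Expand and rearrange: w² + 5w = 0.
Solving gives w = 0 or w = -5.
Check each candidate in the original equation:
  w = 0: √(9) = 3, while w + 3 = 3 — valid.
  w = -5: √(4) = 2, while w + 3 = -2 — extraneous.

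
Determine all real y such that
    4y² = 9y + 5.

Rearrange to standard form: 4y² - 9y - 5 = 0.
Discriminant: (-9)² − 4·4·(-5) = 161.
Quadratic formula: y = (9 ± √161) / 8.
So y = 9/8 + √(161)/8 ≈ 2.7111 or y = 9/8 - √(161)/8 ≈ -0.4611.

y = -0.4611 or y = 2.7111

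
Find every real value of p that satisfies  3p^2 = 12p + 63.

p = -3 or p = 7

Bring every term to one side: 3p^2 - 12p - 63 = 0.
Factor: 3(p + 3)(p - 7) = 0.
So p = -3 or p = 7.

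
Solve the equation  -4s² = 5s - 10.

Rearrange to standard form: -4s² - 5s + 10 = 0.
Discriminant: (-5)² − 4·(-4)·10 = 185.
Quadratic formula: s = (5 ± √185) / (-8).
So s = -√(185)/8 - 5/8 ≈ -2.3252 or s = -5/8 + √(185)/8 ≈ 1.0752.

s = -2.3252 or s = 1.0752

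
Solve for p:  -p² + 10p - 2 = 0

Discriminant: (10)² − 4·(-1)·(-2) = 92.
Quadratic formula: p = (-10 ± √92) / (-2).
So p = 5 - √(23) ≈ 0.2042 or p = √(23) + 5 ≈ 9.7958.

p = 0.2042 or p = 9.7958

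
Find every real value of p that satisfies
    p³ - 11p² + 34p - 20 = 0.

p = 0.7639 or p = 5 or p = 5.2361

Possible rational roots are divisors of -20. Testing p = 5 gives 0, so (p - 5) is a factor.
Divide: p³ - 11p² + 34p - 20 = (p - 5)(p² - 6p + 4).
Apply the quadratic formula to p² - 6p + 4 = 0: p = (6 ± √20)/2, i.e. p ≈ 5.2361 or p ≈ 0.7639.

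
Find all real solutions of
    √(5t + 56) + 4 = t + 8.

t = 5

Isolate the radical: √(5t + 56) = t + 4.
Square both sides: 5t + 56 = (t + 4)².
Expand and rearrange: t² + 3t - 40 = 0.
Solving gives t = 5 or t = -8.
Check each candidate in the original equation:
  t = 5: √(81) = 9, while t + 4 = 9 — valid.
  t = -8: √(16) = 4, while t + 4 = -4 — extraneous.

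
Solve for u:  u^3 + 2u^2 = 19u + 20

u = -5 or u = -1 or u = 4

Rearrange: u^3 + 2u^2 - 19u - 20 = 0.
Possible rational roots are divisors of -20. Testing u = 4 gives 0, so (u - 4) is a factor.
Divide: u^3 + 2u^2 - 19u - 20 = (u - 4)(u^2 + 6u + 5).
Factor the quadratic: u = -1 or u = -5.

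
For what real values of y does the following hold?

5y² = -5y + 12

y = -2.1279 or y = 1.1279

Rearrange to standard form: 5y² + 5y - 12 = 0.
Discriminant: (5)² − 4·5·(-12) = 265.
Quadratic formula: y = (-5 ± √265) / 10.
So y = -1/2 + √(265)/10 ≈ 1.1279 or y = -√(265)/10 - 1/2 ≈ -2.1279.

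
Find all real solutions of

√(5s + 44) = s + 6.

s = 1

Square both sides: 5s + 44 = (s + 6)².
Expand and rearrange: s² + 7s - 8 = 0.
Solving gives s = 1 or s = -8.
Check each candidate in the original equation:
  s = 1: √(49) = 7, while s + 6 = 7 — valid.
  s = -8: √(4) = 2, while s + 6 = -2 — extraneous.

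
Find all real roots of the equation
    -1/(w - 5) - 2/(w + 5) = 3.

w = -5.6881 or w = 4.6881

Multiply both sides by (w - 5)(w + 5):
-(w + 5) - 2(w - 5) = 3(w - 5)(w + 5).
Expand and collect terms: 3w² + 3w - 80 = 0.
By the quadratic formula, w = (-3 ± √969) / 6, so w ≈ 4.6881 or w ≈ -5.6881.
Neither value makes a denominator zero (w ≠ 5, w ≠ -5), so both are valid.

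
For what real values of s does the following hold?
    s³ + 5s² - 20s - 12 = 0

Possible rational roots are divisors of -12. Testing s = 3 gives 0, so (s - 3) is a factor.
Divide: s³ + 5s² - 20s - 12 = (s - 3)(s² + 8s + 4).
Apply the quadratic formula to s² + 8s + 4 = 0: s = (-8 ± √48)/2, i.e. s ≈ -0.5359 or s ≈ -7.4641.

s = -7.4641 or s = -0.5359 or s = 3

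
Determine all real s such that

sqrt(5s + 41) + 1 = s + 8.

Isolate the radical: sqrt(5s + 41) = s + 7.
Square both sides: 5s + 41 = (s + 7)^2.
Expand and rearrange: s^2 + 9s + 8 = 0.
Solving gives s = -1 or s = -8.
Check each candidate in the original equation:
  s = -1: sqrt(36) = 6, while s + 7 = 6 — valid.
  s = -8: sqrt(1) = 1, while s + 7 = -1 — extraneous.

s = -1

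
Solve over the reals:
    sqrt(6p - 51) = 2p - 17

p = 8.5 or p = 10

Square both sides: 6p - 51 = (2p - 17)^2.
Expand and rearrange: 4p^2 - 74p + 340 = 0.
Solving gives p = 10 or p = 8.5.
Check each candidate in the original equation:
  p = 10: sqrt(9) = 3, while 2p - 17 = 3 — valid.
  p = 8.5: sqrt(0) = 0, while 2p - 17 = 0 — valid.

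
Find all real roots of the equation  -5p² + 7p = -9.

p = -0.8133 or p = 2.2133

Rearrange to standard form: -5p² + 7p + 9 = 0.
Discriminant: (7)² − 4·(-5)·9 = 229.
Quadratic formula: p = (-7 ± √229) / (-10).
So p = 7/10 - √(229)/10 ≈ -0.8133 or p = 7/10 + √(229)/10 ≈ 2.2133.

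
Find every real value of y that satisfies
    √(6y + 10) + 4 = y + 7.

y = -1 or y = 1

Isolate the radical: √(6y + 10) = y + 3.
Square both sides: 6y + 10 = (y + 3)².
Expand and rearrange: y² - 1 = 0.
Solving gives y = 1 or y = -1.
Check each candidate in the original equation:
  y = 1: √(16) = 4, while y + 3 = 4 — valid.
  y = -1: √(4) = 2, while y + 3 = 2 — valid.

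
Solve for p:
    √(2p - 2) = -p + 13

Square both sides: 2p - 2 = (-p + 13)².
Expand and rearrange: p² - 28p + 171 = 0.
Solving gives p = 19 or p = 9.
Check each candidate in the original equation:
  p = 19: √(36) = 6, while -p + 13 = -6 — extraneous.
  p = 9: √(16) = 4, while -p + 13 = 4 — valid.

p = 9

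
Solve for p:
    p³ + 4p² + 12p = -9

Rearrange: p³ + 4p² + 12p + 9 = 0.
Possible rational roots are divisors of 9. Testing p = -1 gives 0, so (p + 1) is a factor.
Divide: p³ + 4p² + 12p + 9 = (p + 1)(p² + 3p + 9).
The quadratic p² + 3p + 9 has discriminant -27 < 0, so no further real roots.

p = -1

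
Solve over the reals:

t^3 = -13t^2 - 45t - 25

Rearrange: t^3 + 13t^2 + 45t + 25 = 0.
Possible rational roots are divisors of 25. Testing t = -5 gives 0, so (t + 5) is a factor.
Divide: t^3 + 13t^2 + 45t + 25 = (t + 5)(t^2 + 8t + 5).
Apply the quadratic formula to t^2 + 8t + 5 = 0: t = (-8 +/- sqrt(44))/2, i.e. t ~= -0.6834 or t ~= -7.3166.

t = -7.3166 or t = -5 or t = -0.6834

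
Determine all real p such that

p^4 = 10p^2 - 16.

p = -2.8284 or p = -1.4142 or p = 1.4142 or p = 2.8284

Let u = p^2. The equation becomes u^2 - 10u + 16 = 0.
Factor: (u - 8)(u - 2) = 0, so u = 8 or u = 2.
p^2 = 8 gives p = +/-2*sqrt(2) ~= +/-2.8284.
p^2 = 2 gives p = +/-sqrt(2) ~= +/-1.4142.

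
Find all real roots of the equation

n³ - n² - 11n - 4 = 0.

Possible rational roots are divisors of -4. Testing n = 4 gives 0, so (n - 4) is a factor.
Divide: n³ - n² - 11n - 4 = (n - 4)(n² + 3n + 1).
Apply the quadratic formula to n² + 3n + 1 = 0: n = (-3 ± √5)/2, i.e. n ≈ -0.382 or n ≈ -2.618.

n = -2.618 or n = -0.382 or n = 4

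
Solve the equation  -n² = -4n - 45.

Bring every term to one side: -n² + 4n + 45 = 0.
Factor: -1(n - 9)(n + 5) = 0.
So n = 9 or n = -5.

n = -5 or n = 9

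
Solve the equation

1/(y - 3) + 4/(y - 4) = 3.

Multiply both sides by (y - 3)(y - 4):
(y - 4) + 4(y - 3) = 3(y - 3)(y - 4).
Expand and collect terms: 3y^2 - 26y + 52 = 0.
By the quadratic formula, y = (26 +/- sqrt(52)) / 6, so y ~= 5.5352 or y ~= 3.1315.
Neither value makes a denominator zero (y != 3, y != 4), so both are valid.

y = 3.1315 or y = 5.5352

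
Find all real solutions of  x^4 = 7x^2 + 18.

Let u = x^2. The equation becomes u^2 - 7u - 18 = 0.
Factor: (u + 2)(u - 9) = 0, so u = -2 or u = 9.
x^2 = -2 < 0 has no real solution.
x^2 = 9 gives x = +/-3.

x = -3 or x = 3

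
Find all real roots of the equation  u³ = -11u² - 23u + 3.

Rearrange: u³ + 11u² + 23u - 3 = 0.
Possible rational roots are divisors of -3. Testing u = -3 gives 0, so (u + 3) is a factor.
Divide: u³ + 11u² + 23u - 3 = (u + 3)(u² + 8u - 1).
Apply the quadratic formula to u² + 8u - 1 = 0: u = (-8 ± √68)/2, i.e. u ≈ 0.1231 or u ≈ -8.1231.

u = -8.1231 or u = -3 or u = 0.1231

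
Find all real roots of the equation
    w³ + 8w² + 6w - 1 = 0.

Possible rational roots are divisors of -1. Testing w = -1 gives 0, so (w + 1) is a factor.
Divide: w³ + 8w² + 6w - 1 = (w + 1)(w² + 7w - 1).
Apply the quadratic formula to w² + 7w - 1 = 0: w = (-7 ± √53)/2, i.e. w ≈ 0.1401 or w ≈ -7.1401.

w = -7.1401 or w = -1 or w = 0.1401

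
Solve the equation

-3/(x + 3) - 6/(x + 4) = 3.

Multiply both sides by (x + 3)(x + 4):
-3(x + 4) - 6(x + 3) = 3(x + 3)(x + 4).
Expand and collect terms: 3x^2 + 30x + 66 = 0.
By the quadratic formula, x = (-30 +/- sqrt(108)) / 6, so x ~= -3.2679 or x ~= -6.7321.
Neither value makes a denominator zero (x != -3, x != -4), so both are valid.

x = -6.7321 or x = -3.2679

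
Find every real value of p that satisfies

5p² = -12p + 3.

Rearrange to standard form: 5p² + 12p - 3 = 0.
Discriminant: (12)² − 4·5·(-3) = 204.
Quadratic formula: p = (-12 ± √204) / 10.
So p = -6/5 + √(51)/5 ≈ 0.2283 or p = -√(51)/5 - 6/5 ≈ -2.6283.

p = -2.6283 or p = 0.2283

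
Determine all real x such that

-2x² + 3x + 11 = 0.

x = -1.7122 or x = 3.2122

Discriminant: (3)² − 4·(-2)·11 = 97.
Quadratic formula: x = (-3 ± √97) / (-4).
So x = 3/4 - √(97)/4 ≈ -1.7122 or x = 3/4 + √(97)/4 ≈ 3.2122.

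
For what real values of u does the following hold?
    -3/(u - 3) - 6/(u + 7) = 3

u = -9.1789 or u = 2.1789

Multiply both sides by (u - 3)(u + 7):
-3(u + 7) - 6(u - 3) = 3(u - 3)(u + 7).
Expand and collect terms: 3u^2 + 21u - 60 = 0.
By the quadratic formula, u = (-21 +/- sqrt(1161)) / 6, so u ~= 2.1789 or u ~= -9.1789.
Neither value makes a denominator zero (u != 3, u != -7), so both are valid.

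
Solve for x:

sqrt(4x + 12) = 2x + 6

Square both sides: 4x + 12 = (2x + 6)^2.
Expand and rearrange: 4x^2 + 20x + 24 = 0.
Solving gives x = -2 or x = -3.
Check each candidate in the original equation:
  x = -2: sqrt(4) = 2, while 2x + 6 = 2 — valid.
  x = -3: sqrt(0) = 0, while 2x + 6 = 0 — valid.

x = -3 or x = -2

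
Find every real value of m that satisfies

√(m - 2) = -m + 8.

m = 6

Square both sides: m - 2 = (-m + 8)².
Expand and rearrange: m² - 17m + 66 = 0.
Solving gives m = 11 or m = 6.
Check each candidate in the original equation:
  m = 11: √(9) = 3, while -m + 8 = -3 — extraneous.
  m = 6: √(4) = 2, while -m + 8 = 2 — valid.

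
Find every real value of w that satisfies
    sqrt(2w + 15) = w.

Square both sides: 2w + 15 = (w)^2.
Expand and rearrange: w^2 - 2w - 15 = 0.
Solving gives w = 5 or w = -3.
Check each candidate in the original equation:
  w = 5: sqrt(25) = 5, while w = 5 — valid.
  w = -3: sqrt(9) = 3, while w = -3 — extraneous.

w = 5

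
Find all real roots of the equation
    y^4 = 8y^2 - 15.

y = -2.2361 or y = -1.7321 or y = 1.7321 or y = 2.2361

Let u = y^2. The equation becomes u^2 - 8u + 15 = 0.
Factor: (u - 5)(u - 3) = 0, so u = 5 or u = 3.
y^2 = 5 gives y = +/-sqrt(5) ~= +/-2.2361.
y^2 = 3 gives y = +/-sqrt(3) ~= +/-1.7321.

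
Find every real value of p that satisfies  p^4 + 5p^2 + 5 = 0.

Let u = p^2. The equation becomes u^2 + 5u + 5 = 0.
By the quadratic formula, u = -5/2 + sqrt(5)/2 or u = -5/2 - sqrt(5)/2.
p^2 = -5/2 + sqrt(5)/2 < 0 has no real solution.
p^2 = -5/2 - sqrt(5)/2 < 0 has no real solution.

No real solutions.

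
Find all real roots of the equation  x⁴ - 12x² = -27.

x = -3 or x = -1.7321 or x = 1.7321 or x = 3

Let u = x². The equation becomes u² - 12u + 27 = 0.
Factor: (u - 3)(u - 9) = 0, so u = 3 or u = 9.
x² = 3 gives x = ±√(3) ≈ ±1.7321.
x² = 9 gives x = ±3.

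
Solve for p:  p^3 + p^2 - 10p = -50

Rearrange: p^3 + p^2 - 10p + 50 = 0.
Possible rational roots are divisors of 50. Testing p = -5 gives 0, so (p + 5) is a factor.
Divide: p^3 + p^2 - 10p + 50 = (p + 5)(p^2 - 4p + 10).
The quadratic p^2 - 4p + 10 has discriminant -24 < 0, so no further real roots.

p = -5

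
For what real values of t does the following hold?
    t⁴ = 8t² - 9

t = -2.5779 or t = -1.1637 or t = 1.1637 or t = 2.5779

Let u = t². The equation becomes u² - 8u + 9 = 0.
By the quadratic formula, u = √(7) + 4 or u = 4 - √(7).
t² = √(7) + 4 gives t = ±√(√(7) + 4) ≈ ±2.5779.
t² = 4 - √(7) gives t = ±√(4 - √(7)) ≈ ±1.1637.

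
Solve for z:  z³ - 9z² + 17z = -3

Rearrange: z³ - 9z² + 17z + 3 = 0.
Possible rational roots are divisors of 3. Testing z = 3 gives 0, so (z - 3) is a factor.
Divide: z³ - 9z² + 17z + 3 = (z - 3)(z² - 6z - 1).
Apply the quadratic formula to z² - 6z - 1 = 0: z = (6 ± √40)/2, i.e. z ≈ 6.1623 or z ≈ -0.1623.

z = -0.1623 or z = 3 or z = 6.1623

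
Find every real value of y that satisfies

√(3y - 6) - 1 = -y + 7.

y = 5

Isolate the radical: √(3y - 6) = -y + 8.
Square both sides: 3y - 6 = (-y + 8)².
Expand and rearrange: y² - 19y + 70 = 0.
Solving gives y = 14 or y = 5.
Check each candidate in the original equation:
  y = 14: √(36) = 6, while -y + 8 = -6 — extraneous.
  y = 5: √(9) = 3, while -y + 8 = 3 — valid.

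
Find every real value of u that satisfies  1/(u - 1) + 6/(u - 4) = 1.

u = 1.3096 or u = 10.6904

Multiply both sides by (u - 1)(u - 4):
(u - 4) + 6(u - 1) = (u - 1)(u - 4).
Expand and collect terms: u^2 - 12u + 14 = 0.
By the quadratic formula, u = (12 +/- sqrt(88)) / 2, so u ~= 10.6904 or u ~= 1.3096.
Neither value makes a denominator zero (u != 1, u != 4), so both are valid.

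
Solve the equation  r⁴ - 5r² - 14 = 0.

Let u = r². The equation becomes u² - 5u - 14 = 0.
Factor: (u - 7)(u + 2) = 0, so u = 7 or u = -2.
r² = 7 gives r = ±√(7) ≈ ±2.6458.
r² = -2 < 0 has no real solution.

r = -2.6458 or r = 2.6458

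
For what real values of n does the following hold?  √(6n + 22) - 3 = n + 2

Isolate the radical: √(6n + 22) = n + 5.
Square both sides: 6n + 22 = (n + 5)².
Expand and rearrange: n² + 4n + 3 = 0.
Solving gives n = -1 or n = -3.
Check each candidate in the original equation:
  n = -1: √(16) = 4, while n + 5 = 4 — valid.
  n = -3: √(4) = 2, while n + 5 = 2 — valid.

n = -3 or n = -1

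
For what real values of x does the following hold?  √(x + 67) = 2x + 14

x = -3

Square both sides: x + 67 = (2x + 14)².
Expand and rearrange: 4x² + 55x + 129 = 0.
Solving gives x = -3 or x = -10.75.
Check each candidate in the original equation:
  x = -3: √(64) = 8, while 2x + 14 = 8 — valid.
  x = -10.75: √(56.25) = 7.5, while 2x + 14 = -7.5 — extraneous.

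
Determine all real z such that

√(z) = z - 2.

z = 4

Square both sides: z = (z - 2)².
Expand and rearrange: z² - 5z + 4 = 0.
Solving gives z = 4 or z = 1.
Check each candidate in the original equation:
  z = 4: √(4) = 2, while z - 2 = 2 — valid.
  z = 1: √(1) = 1, while z - 2 = -1 — extraneous.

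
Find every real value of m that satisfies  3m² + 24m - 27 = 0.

Factor: 3(m + 9)(m - 1) = 0.
So m = -9 or m = 1.

m = -9 or m = 1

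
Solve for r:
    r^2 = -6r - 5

r = -5 or r = -1

Bring every term to one side: r^2 + 6r + 5 = 0.
Factor: (r + 5)(r + 1) = 0.
So r = -5 or r = -1.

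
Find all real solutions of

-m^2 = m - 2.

Bring every term to one side: -m^2 - m + 2 = 0.
Factor: -1(m + 2)(m - 1) = 0.
So m = -2 or m = 1.

m = -2 or m = 1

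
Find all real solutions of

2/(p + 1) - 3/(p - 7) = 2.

p = 0.2878 or p = 5.2122

Multiply both sides by (p + 1)(p - 7):
2(p - 7) - 3(p + 1) = 2(p + 1)(p - 7).
Expand and collect terms: 2p² - 11p + 3 = 0.
By the quadratic formula, p = (11 ± √97) / 4, so p ≈ 5.2122 or p ≈ 0.2878.
Neither value makes a denominator zero (p ≠ -1, p ≠ 7), so both are valid.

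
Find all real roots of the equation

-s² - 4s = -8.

Rearrange to standard form: -s² - 4s + 8 = 0.
Discriminant: (-4)² − 4·(-1)·8 = 48.
Quadratic formula: s = (4 ± √48) / (-2).
So s = -2·√(3) - 2 ≈ -5.4641 or s = -2 + 2·√(3) ≈ 1.4641.

s = -5.4641 or s = 1.4641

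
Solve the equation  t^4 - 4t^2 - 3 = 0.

Let u = t^2. The equation becomes u^2 - 4u - 3 = 0.
By the quadratic formula, u = 2 + sqrt(7) or u = 2 - sqrt(7).
t^2 = 2 + sqrt(7) gives t = +/-sqrt(2 + sqrt(7)) ~= +/-2.1554.
t^2 = 2 - sqrt(7) < 0 has no real solution.

t = -2.1554 or t = 2.1554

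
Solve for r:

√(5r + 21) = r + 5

r = -4 or r = -1

Square both sides: 5r + 21 = (r + 5)².
Expand and rearrange: r² + 5r + 4 = 0.
Solving gives r = -1 or r = -4.
Check each candidate in the original equation:
  r = -1: √(16) = 4, while r + 5 = 4 — valid.
  r = -4: √(1) = 1, while r + 5 = 1 — valid.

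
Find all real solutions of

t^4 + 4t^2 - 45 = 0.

t = -2.2361 or t = 2.2361

Let u = t^2. The equation becomes u^2 + 4u - 45 = 0.
Factor: (u + 9)(u - 5) = 0, so u = -9 or u = 5.
t^2 = -9 < 0 has no real solution.
t^2 = 5 gives t = +/-sqrt(5) ~= +/-2.2361.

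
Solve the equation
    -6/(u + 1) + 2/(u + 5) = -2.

u = -5.6056 or u = 1.6056

Multiply both sides by (u + 1)(u + 5):
-6(u + 5) + 2(u + 1) = -2(u + 1)(u + 5).
Expand and collect terms: -2u² - 8u + 18 = 0.
By the quadratic formula, u = (8 ± √208) / -4, so u ≈ -5.6056 or u ≈ 1.6056.
Neither value makes a denominator zero (u ≠ -1, u ≠ -5), so both are valid.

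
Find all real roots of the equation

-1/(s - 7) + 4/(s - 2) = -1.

s = -1.5826 or s = 7.5826

Multiply both sides by (s - 7)(s - 2):
-(s - 2) + 4(s - 7) = -(s - 7)(s - 2).
Expand and collect terms: -s^2 + 6s + 12 = 0.
By the quadratic formula, s = (-6 +/- sqrt(84)) / -2, so s ~= -1.5826 or s ~= 7.5826.
Neither value makes a denominator zero (s != 7, s != 2), so both are valid.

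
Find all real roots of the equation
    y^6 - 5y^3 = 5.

y = -0.9488 or y = 1.8023

Let u = y^3. The equation becomes u^2 - 5u - 5 = 0.
By the quadratic formula, u = 5/2 + 3*sqrt(5)/2 or u = 5/2 - 3*sqrt(5)/2.
y^3 = 5/2 + 3*sqrt(5)/2 gives y = (5/2 + 3*sqrt(5)/2)^(1/3) ~= 1.8023.
y^3 = 5/2 - 3*sqrt(5)/2 gives y = -(-5/2 + 3*sqrt(5)/2)^(1/3) ~= -0.9488.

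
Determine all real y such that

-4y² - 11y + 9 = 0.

y = -3.4099 or y = 0.6599

Discriminant: (-11)² − 4·(-4)·9 = 265.
Quadratic formula: y = (11 ± √265) / (-8).
So y = -√(265)/8 - 11/8 ≈ -3.4099 or y = -11/8 + √(265)/8 ≈ 0.6599.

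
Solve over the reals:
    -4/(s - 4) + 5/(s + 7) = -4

s = -8.155 or s = 4.905

Multiply both sides by (s - 4)(s + 7):
-4(s + 7) + 5(s - 4) = -4(s - 4)(s + 7).
Expand and collect terms: -4s^2 - 13s + 160 = 0.
By the quadratic formula, s = (13 +/- sqrt(2729)) / -8, so s ~= -8.155 or s ~= 4.905.
Neither value makes a denominator zero (s != 4, s != -7), so both are valid.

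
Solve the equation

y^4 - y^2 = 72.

Let u = y^2. The equation becomes u^2 - u - 72 = 0.
Factor: (u - 9)(u + 8) = 0, so u = 9 or u = -8.
y^2 = 9 gives y = +/-3.
y^2 = -8 < 0 has no real solution.

y = -3 or y = 3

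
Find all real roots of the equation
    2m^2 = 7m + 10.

m = -1.0895 or m = 4.5895

Rearrange to standard form: 2m^2 - 7m - 10 = 0.
Discriminant: (-7)^2 - 4*2*(-10) = 129.
Quadratic formula: m = (7 +/- sqrt(129)) / 4.
So m = 7/4 + sqrt(129)/4 ~= 4.5895 or m = 7/4 - sqrt(129)/4 ~= -1.0895.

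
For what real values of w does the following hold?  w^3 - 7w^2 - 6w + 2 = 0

Possible rational roots are divisors of 2. Testing w = -1 gives 0, so (w + 1) is a factor.
Divide: w^3 - 7w^2 - 6w + 2 = (w + 1)(w^2 - 8w + 2).
Apply the quadratic formula to w^2 - 8w + 2 = 0: w = (8 +/- sqrt(56))/2, i.e. w ~= 7.7417 or w ~= 0.2583.

w = -1 or w = 0.2583 or w = 7.7417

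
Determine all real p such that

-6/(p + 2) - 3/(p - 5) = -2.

p = 0.2769 or p = 7.2231

Multiply both sides by (p + 2)(p - 5):
-6(p - 5) - 3(p + 2) = -2(p + 2)(p - 5).
Expand and collect terms: -2p^2 + 15p - 4 = 0.
By the quadratic formula, p = (-15 +/- sqrt(193)) / -4, so p ~= 0.2769 or p ~= 7.2231.
Neither value makes a denominator zero (p != -2, p != 5), so both are valid.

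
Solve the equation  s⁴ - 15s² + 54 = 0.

Let u = s². The equation becomes u² - 15u + 54 = 0.
Factor: (u - 9)(u - 6) = 0, so u = 9 or u = 6.
s² = 9 gives s = ±3.
s² = 6 gives s = ±√(6) ≈ ±2.4495.

s = -3 or s = -2.4495 or s = 2.4495 or s = 3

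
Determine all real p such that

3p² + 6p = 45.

p = -5 or p = 3

Bring every term to one side: 3p² + 6p - 45 = 0.
Factor: 3(p + 5)(p - 3) = 0.
So p = -5 or p = 3.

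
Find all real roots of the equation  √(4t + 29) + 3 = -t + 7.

t = -1

Isolate the radical: √(4t + 29) = -t + 4.
Square both sides: 4t + 29 = (-t + 4)².
Expand and rearrange: t² - 12t - 13 = 0.
Solving gives t = 13 or t = -1.
Check each candidate in the original equation:
  t = 13: √(81) = 9, while -t + 4 = -9 — extraneous.
  t = -1: √(25) = 5, while -t + 4 = 5 — valid.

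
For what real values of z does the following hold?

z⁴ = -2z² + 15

Let u = z². The equation becomes u² + 2u - 15 = 0.
Factor: (u - 3)(u + 5) = 0, so u = 3 or u = -5.
z² = 3 gives z = ±√(3) ≈ ±1.7321.
z² = -5 < 0 has no real solution.

z = -1.7321 or z = 1.7321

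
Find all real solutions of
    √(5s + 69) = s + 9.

s = -1

Square both sides: 5s + 69 = (s + 9)².
Expand and rearrange: s² + 13s + 12 = 0.
Solving gives s = -1 or s = -12.
Check each candidate in the original equation:
  s = -1: √(64) = 8, while s + 9 = 8 — valid.
  s = -12: √(9) = 3, while s + 9 = -3 — extraneous.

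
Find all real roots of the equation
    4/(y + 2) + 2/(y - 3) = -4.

Multiply both sides by (y + 2)(y - 3):
4(y - 3) + 2(y + 2) = -4(y + 2)(y - 3).
Expand and collect terms: -4y² - 2y + 32 = 0.
By the quadratic formula, y = (2 ± √516) / -8, so y ≈ -3.0895 or y ≈ 2.5895.
Neither value makes a denominator zero (y ≠ -2, y ≠ 3), so both are valid.

y = -3.0895 or y = 2.5895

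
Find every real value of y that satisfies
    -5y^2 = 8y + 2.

Rearrange to standard form: -5y^2 - 8y - 2 = 0.
Discriminant: (-8)^2 - 4*(-5)*(-2) = 24.
Quadratic formula: y = (8 +/- sqrt(24)) / (-10).
So y = -4/5 - sqrt(6)/5 ~= -1.2899 or y = -4/5 + sqrt(6)/5 ~= -0.3101.

y = -1.2899 or y = -0.3101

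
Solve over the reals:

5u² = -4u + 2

u = -1.1483 or u = 0.3483

Rearrange to standard form: 5u² + 4u - 2 = 0.
Discriminant: (4)² − 4·5·(-2) = 56.
Quadratic formula: u = (-4 ± √56) / 10.
So u = -2/5 + √(14)/5 ≈ 0.3483 or u = -√(14)/5 - 2/5 ≈ -1.1483.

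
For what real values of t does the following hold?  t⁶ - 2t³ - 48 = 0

t = -1.8171 or t = 2

Let u = t³. The equation becomes u² - 2u - 48 = 0.
Factor: (u - 8)(u + 6) = 0, so u = 8 or u = -6.
t³ = 8 gives t = 2.
t³ = -6 gives t = -∛(6) ≈ -1.8171.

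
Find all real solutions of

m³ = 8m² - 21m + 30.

Rearrange: m³ - 8m² + 21m - 30 = 0.
Possible rational roots are divisors of -30. Testing m = 5 gives 0, so (m - 5) is a factor.
Divide: m³ - 8m² + 21m - 30 = (m - 5)(m² - 3m + 6).
The quadratic m² - 3m + 6 has discriminant -15 < 0, so no further real roots.

m = 5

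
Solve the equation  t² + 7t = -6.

t = -6 or t = -1

Bring every term to one side: t² + 7t + 6 = 0.
Factor: (t + 1)(t + 6) = 0.
So t = -1 or t = -6.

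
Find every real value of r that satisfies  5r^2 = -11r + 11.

Rearrange to standard form: 5r^2 + 11r - 11 = 0.
Discriminant: (11)^2 - 4*5*(-11) = 341.
Quadratic formula: r = (-11 +/- sqrt(341)) / 10.
So r = -11/10 + sqrt(341)/10 ~= 0.7466 or r = -sqrt(341)/10 - 11/10 ~= -2.9466.

r = -2.9466 or r = 0.7466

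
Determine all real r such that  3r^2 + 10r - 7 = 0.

Discriminant: (10)^2 - 4*3*(-7) = 184.
Quadratic formula: r = (-10 +/- sqrt(184)) / 6.
So r = -5/3 + sqrt(46)/3 ~= 0.5941 or r = -sqrt(46)/3 - 5/3 ~= -3.9274.

r = -3.9274 or r = 0.5941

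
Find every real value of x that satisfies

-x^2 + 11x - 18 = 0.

x = 2 or x = 9

Factor: -1(x - 9)(x - 2) = 0.
So x = 9 or x = 2.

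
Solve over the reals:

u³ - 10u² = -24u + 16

u = 1.1716 or u = 2 or u = 6.8284

Rearrange: u³ - 10u² + 24u - 16 = 0.
Possible rational roots are divisors of -16. Testing u = 2 gives 0, so (u - 2) is a factor.
Divide: u³ - 10u² + 24u - 16 = (u - 2)(u² - 8u + 8).
Apply the quadratic formula to u² - 8u + 8 = 0: u = (8 ± √32)/2, i.e. u ≈ 6.8284 or u ≈ 1.1716.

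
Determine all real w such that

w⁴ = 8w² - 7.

Let u = w². The equation becomes u² - 8u + 7 = 0.
Factor: (u - 7)(u - 1) = 0, so u = 7 or u = 1.
w² = 7 gives w = ±√(7) ≈ ±2.6458.
w² = 1 gives w = ±1.

w = -2.6458 or w = -1 or w = 1 or w = 2.6458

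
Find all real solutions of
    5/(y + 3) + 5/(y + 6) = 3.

y = -5.0756 or y = -0.5911

Multiply both sides by (y + 3)(y + 6):
5(y + 6) + 5(y + 3) = 3(y + 3)(y + 6).
Expand and collect terms: 3y² + 17y + 9 = 0.
By the quadratic formula, y = (-17 ± √181) / 6, so y ≈ -0.5911 or y ≈ -5.0756.
Neither value makes a denominator zero (y ≠ -3, y ≠ -6), so both are valid.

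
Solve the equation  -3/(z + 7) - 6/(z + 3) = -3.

z = -6.3723 or z = -0.6277

Multiply both sides by (z + 7)(z + 3):
-3(z + 3) - 6(z + 7) = -3(z + 7)(z + 3).
Expand and collect terms: -3z² - 21z - 12 = 0.
By the quadratic formula, z = (21 ± √297) / -6, so z ≈ -6.3723 or z ≈ -0.6277.
Neither value makes a denominator zero (z ≠ -7, z ≠ -3), so both are valid.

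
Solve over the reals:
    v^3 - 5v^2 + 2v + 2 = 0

v = -0.4495 or v = 1 or v = 4.4495

Possible rational roots are divisors of 2. Testing v = 1 gives 0, so (v - 1) is a factor.
Divide: v^3 - 5v^2 + 2v + 2 = (v - 1)(v^2 - 4v - 2).
Apply the quadratic formula to v^2 - 4v - 2 = 0: v = (4 +/- sqrt(24))/2, i.e. v ~= 4.4495 or v ~= -0.4495.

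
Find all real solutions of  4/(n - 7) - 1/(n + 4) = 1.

Multiply both sides by (n - 7)(n + 4):
4(n + 4) - (n - 7) = (n - 7)(n + 4).
Expand and collect terms: n^2 - 6n - 51 = 0.
By the quadratic formula, n = (6 +/- sqrt(240)) / 2, so n ~= 10.746 or n ~= -4.746.
Neither value makes a denominator zero (n != 7, n != -4), so both are valid.

n = -4.746 or n = 10.746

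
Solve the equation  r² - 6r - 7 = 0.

r = -1 or r = 7

Factor: (r - 7)(r + 1) = 0.
So r = 7 or r = -1.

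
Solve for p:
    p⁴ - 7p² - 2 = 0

p = -2.6972 or p = 2.6972

Let u = p². The equation becomes u² - 7u - 2 = 0.
By the quadratic formula, u = 7/2 + √(57)/2 or u = 7/2 - √(57)/2.
p² = 7/2 + √(57)/2 gives p = ±√(7/2 + √(57)/2) ≈ ±2.6972.
p² = 7/2 - √(57)/2 < 0 has no real solution.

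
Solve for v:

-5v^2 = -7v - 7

v = -0.6748 or v = 2.0748

Rearrange to standard form: -5v^2 + 7v + 7 = 0.
Discriminant: (7)^2 - 4*(-5)*7 = 189.
Quadratic formula: v = (-7 +/- sqrt(189)) / (-10).
So v = 7/10 - 3*sqrt(21)/10 ~= -0.6748 or v = 7/10 + 3*sqrt(21)/10 ~= 2.0748.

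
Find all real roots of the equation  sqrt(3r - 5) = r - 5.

r = 10

Square both sides: 3r - 5 = (r - 5)^2.
Expand and rearrange: r^2 - 13r + 30 = 0.
Solving gives r = 10 or r = 3.
Check each candidate in the original equation:
  r = 10: sqrt(25) = 5, while r - 5 = 5 — valid.
  r = 3: sqrt(4) = 2, while r - 5 = -2 — extraneous.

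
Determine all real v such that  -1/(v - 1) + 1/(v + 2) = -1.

v = -2.7913 or v = 1.7913

Multiply both sides by (v - 1)(v + 2):
-(v + 2) + (v - 1) = -(v - 1)(v + 2).
Expand and collect terms: -v^2 - v + 5 = 0.
By the quadratic formula, v = (1 +/- sqrt(21)) / -2, so v ~= -2.7913 or v ~= 1.7913.
Neither value makes a denominator zero (v != 1, v != -2), so both are valid.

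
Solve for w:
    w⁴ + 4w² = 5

Let u = w². The equation becomes u² + 4u - 5 = 0.
Factor: (u - 1)(u + 5) = 0, so u = 1 or u = -5.
w² = 1 gives w = ±1.
w² = -5 < 0 has no real solution.

w = -1 or w = 1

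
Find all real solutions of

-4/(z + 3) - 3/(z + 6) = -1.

z = -5 or z = 3

Multiply both sides by (z + 3)(z + 6):
-4(z + 6) - 3(z + 3) = -(z + 3)(z + 6).
Expand and collect terms: -z^2 - 2z + 15 = 0.
Factor or apply the quadratic formula: z = -5 or z = 3.
Neither value makes a denominator zero (z != -3, z != -6), so both are valid.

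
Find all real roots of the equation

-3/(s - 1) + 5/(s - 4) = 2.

Multiply both sides by (s - 1)(s - 4):
-3(s - 4) + 5(s - 1) = 2(s - 1)(s - 4).
Expand and collect terms: 2s^2 - 12s + 1 = 0.
By the quadratic formula, s = (12 +/- sqrt(136)) / 4, so s ~= 5.9155 or s ~= 0.0845.
Neither value makes a denominator zero (s != 1, s != 4), so both are valid.

s = 0.0845 or s = 5.9155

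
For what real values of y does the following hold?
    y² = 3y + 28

y = -4 or y = 7

Bring every term to one side: y² - 3y - 28 = 0.
Factor: (y - 7)(y + 4) = 0.
So y = 7 or y = -4.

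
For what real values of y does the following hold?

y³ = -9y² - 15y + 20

y = -5.8541 or y = -4 or y = 0.8541

Rearrange: y³ + 9y² + 15y - 20 = 0.
Possible rational roots are divisors of -20. Testing y = -4 gives 0, so (y + 4) is a factor.
Divide: y³ + 9y² + 15y - 20 = (y + 4)(y² + 5y - 5).
Apply the quadratic formula to y² + 5y - 5 = 0: y = (-5 ± √45)/2, i.e. y ≈ 0.8541 or y ≈ -5.8541.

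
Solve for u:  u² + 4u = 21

u = -7 or u = 3

Bring every term to one side: u² + 4u - 21 = 0.
Factor: (u + 7)(u - 3) = 0.
So u = -7 or u = 3.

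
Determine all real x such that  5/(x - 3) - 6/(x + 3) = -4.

x = -0.75 or x = 1

Multiply both sides by (x - 3)(x + 3):
5(x + 3) - 6(x - 3) = -4(x - 3)(x + 3).
Expand and collect terms: -4x² + x + 3 = 0.
Factor or apply the quadratic formula: x = -0.75 or x = 1.
Neither value makes a denominator zero (x ≠ 3, x ≠ -3), so both are valid.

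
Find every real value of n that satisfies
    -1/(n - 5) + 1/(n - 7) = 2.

Multiply both sides by (n - 5)(n - 7):
-(n - 7) + (n - 5) = 2(n - 5)(n - 7).
Expand and collect terms: 2n^2 - 24n + 68 = 0.
By the quadratic formula, n = (24 +/- sqrt(32)) / 4, so n ~= 7.4142 or n ~= 4.5858.
Neither value makes a denominator zero (n != 5, n != 7), so both are valid.

n = 4.5858 or n = 7.4142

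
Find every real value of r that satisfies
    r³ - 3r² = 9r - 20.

Rearrange: r³ - 3r² - 9r + 20 = 0.
Possible rational roots are divisors of 20. Testing r = 4 gives 0, so (r - 4) is a factor.
Divide: r³ - 3r² - 9r + 20 = (r - 4)(r² + r - 5).
Apply the quadratic formula to r² + r - 5 = 0: r = (-1 ± √21)/2, i.e. r ≈ 1.7913 or r ≈ -2.7913.

r = -2.7913 or r = 1.7913 or r = 4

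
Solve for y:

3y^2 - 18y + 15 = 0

y = 1 or y = 5

Factor: 3(y - 5)(y - 1) = 0.
So y = 5 or y = 1.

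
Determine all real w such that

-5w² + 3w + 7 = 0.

Discriminant: (3)² − 4·(-5)·7 = 149.
Quadratic formula: w = (-3 ± √149) / (-10).
So w = 3/10 - √(149)/10 ≈ -0.9207 or w = 3/10 + √(149)/10 ≈ 1.5207.

w = -0.9207 or w = 1.5207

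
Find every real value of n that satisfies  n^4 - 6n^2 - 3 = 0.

Let u = n^2. The equation becomes u^2 - 6u - 3 = 0.
By the quadratic formula, u = 3 + 2*sqrt(3) or u = 3 - 2*sqrt(3).
n^2 = 3 + 2*sqrt(3) gives n = +/-sqrt(3 + 2*sqrt(3)) ~= +/-2.5425.
n^2 = 3 - 2*sqrt(3) < 0 has no real solution.

n = -2.5425 or n = 2.5425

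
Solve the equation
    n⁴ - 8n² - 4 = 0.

n = -2.9107 or n = 2.9107

Let u = n². The equation becomes u² - 8u - 4 = 0.
By the quadratic formula, u = 4 + 2·√(5) or u = 4 - 2·√(5).
n² = 4 + 2·√(5) gives n = ±√(4 + 2·√(5)) ≈ ±2.9107.
n² = 4 - 2·√(5) < 0 has no real solution.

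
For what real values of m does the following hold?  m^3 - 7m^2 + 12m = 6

m = 1 or m = 1.2679 or m = 4.7321

Rearrange: m^3 - 7m^2 + 12m - 6 = 0.
Possible rational roots are divisors of -6. Testing m = 1 gives 0, so (m - 1) is a factor.
Divide: m^3 - 7m^2 + 12m - 6 = (m - 1)(m^2 - 6m + 6).
Apply the quadratic formula to m^2 - 6m + 6 = 0: m = (6 +/- sqrt(12))/2, i.e. m ~= 4.7321 or m ~= 1.2679.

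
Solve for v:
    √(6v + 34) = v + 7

Square both sides: 6v + 34 = (v + 7)².
Expand and rearrange: v² + 8v + 15 = 0.
Solving gives v = -3 or v = -5.
Check each candidate in the original equation:
  v = -3: √(16) = 4, while v + 7 = 4 — valid.
  v = -5: √(4) = 2, while v + 7 = 2 — valid.

v = -5 or v = -3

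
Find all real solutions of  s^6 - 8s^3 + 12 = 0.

s = 1.2599 or s = 1.8171

Let u = s^3. The equation becomes u^2 - 8u + 12 = 0.
Factor: (u - 6)(u - 2) = 0, so u = 6 or u = 2.
s^3 = 6 gives s = (6)^(1/3) ~= 1.8171.
s^3 = 2 gives s = (2)^(1/3) ~= 1.2599.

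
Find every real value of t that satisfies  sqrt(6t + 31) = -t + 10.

Square both sides: 6t + 31 = (-t + 10)^2.
Expand and rearrange: t^2 - 26t + 69 = 0.
Solving gives t = 23 or t = 3.
Check each candidate in the original equation:
  t = 23: sqrt(169) = 13, while -t + 10 = -13 — extraneous.
  t = 3: sqrt(49) = 7, while -t + 10 = 7 — valid.

t = 3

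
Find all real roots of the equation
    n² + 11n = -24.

n = -8 or n = -3

Bring every term to one side: n² + 11n + 24 = 0.
Factor: (n + 8)(n + 3) = 0.
So n = -8 or n = -3.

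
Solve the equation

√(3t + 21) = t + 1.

Square both sides: 3t + 21 = (t + 1)².
Expand and rearrange: t² - t - 20 = 0.
Solving gives t = 5 or t = -4.
Check each candidate in the original equation:
  t = 5: √(36) = 6, while t + 1 = 6 — valid.
  t = -4: √(9) = 3, while t + 1 = -3 — extraneous.

t = 5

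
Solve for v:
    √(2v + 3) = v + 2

Square both sides: 2v + 3 = (v + 2)².
Expand and rearrange: v² + 2v + 1 = 0.
This gives the repeated root v = -1.
Check in the original equation:
  v = -1: √(1) = 1, while v + 2 = 1 — valid.

v = -1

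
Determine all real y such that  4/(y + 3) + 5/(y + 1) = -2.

y = -6.6085 or y = -1.8915

Multiply both sides by (y + 3)(y + 1):
4(y + 1) + 5(y + 3) = -2(y + 3)(y + 1).
Expand and collect terms: -2y^2 - 17y - 25 = 0.
By the quadratic formula, y = (17 +/- sqrt(89)) / -4, so y ~= -6.6085 or y ~= -1.8915.
Neither value makes a denominator zero (y != -3, y != -1), so both are valid.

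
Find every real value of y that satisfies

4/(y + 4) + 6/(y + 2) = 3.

Multiply both sides by (y + 4)(y + 2):
4(y + 2) + 6(y + 4) = 3(y + 4)(y + 2).
Expand and collect terms: 3y² + 8y - 8 = 0.
By the quadratic formula, y = (-8 ± √160) / 6, so y ≈ 0.7749 or y ≈ -3.4415.
Neither value makes a denominator zero (y ≠ -4, y ≠ -2), so both are valid.

y = -3.4415 or y = 0.7749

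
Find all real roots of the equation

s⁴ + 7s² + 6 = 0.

Let u = s². The equation becomes u² + 7u + 6 = 0.
Factor: (u + 6)(u + 1) = 0, so u = -6 or u = -1.
s² = -6 < 0 has no real solution.
s² = -1 < 0 has no real solution.

No real solutions.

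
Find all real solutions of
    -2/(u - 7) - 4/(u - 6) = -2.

Multiply both sides by (u - 7)(u - 6):
-2(u - 6) - 4(u - 7) = -2(u - 7)(u - 6).
Expand and collect terms: -2u² + 32u - 124 = 0.
By the quadratic formula, u = (-32 ± √32) / -4, so u ≈ 6.5858 or u ≈ 9.4142.
Neither value makes a denominator zero (u ≠ 7, u ≠ 6), so both are valid.

u = 6.5858 or u = 9.4142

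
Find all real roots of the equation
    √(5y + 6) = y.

Square both sides: 5y + 6 = (y)².
Expand and rearrange: y² - 5y - 6 = 0.
Solving gives y = 6 or y = -1.
Check each candidate in the original equation:
  y = 6: √(36) = 6, while y = 6 — valid.
  y = -1: √(1) = 1, while y = -1 — extraneous.

y = 6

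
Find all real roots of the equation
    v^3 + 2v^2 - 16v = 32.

Rearrange: v^3 + 2v^2 - 16v - 32 = 0.
Possible rational roots are divisors of -32. Testing v = 4 gives 0, so (v - 4) is a factor.
Divide: v^3 + 2v^2 - 16v - 32 = (v - 4)(v^2 + 6v + 8).
Factor the quadratic: v = -2 or v = -4.

v = -4 or v = -2 or v = 4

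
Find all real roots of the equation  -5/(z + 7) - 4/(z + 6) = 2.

Multiply both sides by (z + 7)(z + 6):
-5(z + 6) - 4(z + 7) = 2(z + 7)(z + 6).
Expand and collect terms: 2z² + 35z + 142 = 0.
By the quadratic formula, z = (-35 ± √89) / 4, so z ≈ -6.3915 or z ≈ -11.1085.
Neither value makes a denominator zero (z ≠ -7, z ≠ -6), so both are valid.

z = -11.1085 or z = -6.3915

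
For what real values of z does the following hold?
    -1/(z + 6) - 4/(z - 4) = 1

Multiply both sides by (z + 6)(z - 4):
-(z - 4) - 4(z + 6) = (z + 6)(z - 4).
Expand and collect terms: z^2 + 7z - 4 = 0.
By the quadratic formula, z = (-7 +/- sqrt(65)) / 2, so z ~= 0.5311 or z ~= -7.5311.
Neither value makes a denominator zero (z != -6, z != 4), so both are valid.

z = -7.5311 or z = 0.5311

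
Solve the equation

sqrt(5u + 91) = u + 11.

Square both sides: 5u + 91 = (u + 11)^2.
Expand and rearrange: u^2 + 17u + 30 = 0.
Solving gives u = -2 or u = -15.
Check each candidate in the original equation:
  u = -2: sqrt(81) = 9, while u + 11 = 9 — valid.
  u = -15: sqrt(16) = 4, while u + 11 = -4 — extraneous.

u = -2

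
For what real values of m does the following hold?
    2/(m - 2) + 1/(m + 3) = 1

Multiply both sides by (m - 2)(m + 3):
2(m + 3) + (m - 2) = (m - 2)(m + 3).
Expand and collect terms: m² - 2m - 10 = 0.
By the quadratic formula, m = (2 ± √44) / 2, so m ≈ 4.3166 or m ≈ -2.3166.
Neither value makes a denominator zero (m ≠ 2, m ≠ -3), so both are valid.

m = -2.3166 or m = 4.3166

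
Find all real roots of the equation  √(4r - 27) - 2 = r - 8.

r = 7 or r = 9

Isolate the radical: √(4r - 27) = r - 6.
Square both sides: 4r - 27 = (r - 6)².
Expand and rearrange: r² - 16r + 63 = 0.
Solving gives r = 9 or r = 7.
Check each candidate in the original equation:
  r = 9: √(9) = 3, while r - 6 = 3 — valid.
  r = 7: √(1) = 1, while r - 6 = 1 — valid.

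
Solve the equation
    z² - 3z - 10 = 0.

Factor: (z + 2)(z - 5) = 0.
So z = -2 or z = 5.

z = -2 or z = 5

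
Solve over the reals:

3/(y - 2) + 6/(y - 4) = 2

y = 2.5 or y = 8

Multiply both sides by (y - 2)(y - 4):
3(y - 4) + 6(y - 2) = 2(y - 2)(y - 4).
Expand and collect terms: 2y^2 - 21y + 40 = 0.
Factor or apply the quadratic formula: y = 8 or y = 2.5.
Neither value makes a denominator zero (y != 2, y != 4), so both are valid.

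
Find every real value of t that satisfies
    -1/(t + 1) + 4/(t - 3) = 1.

Multiply both sides by (t + 1)(t - 3):
-(t - 3) + 4(t + 1) = (t + 1)(t - 3).
Expand and collect terms: t^2 - 5t - 10 = 0.
By the quadratic formula, t = (5 +/- sqrt(65)) / 2, so t ~= 6.5311 or t ~= -1.5311.
Neither value makes a denominator zero (t != -1, t != 3), so both are valid.

t = -1.5311 or t = 6.5311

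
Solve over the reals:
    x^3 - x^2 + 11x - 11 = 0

Possible rational roots are divisors of -11. Testing x = 1 gives 0, so (x - 1) is a factor.
Divide: x^3 - x^2 + 11x - 11 = (x - 1)(x^2 + 11).
The quadratic x^2 + 11 has discriminant -44 < 0, so no further real roots.

x = 1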